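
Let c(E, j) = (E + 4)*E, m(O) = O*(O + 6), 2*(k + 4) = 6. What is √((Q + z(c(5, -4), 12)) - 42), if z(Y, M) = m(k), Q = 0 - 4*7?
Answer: 5*I*√3 ≈ 8.6602*I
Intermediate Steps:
k = -1 (k = -4 + (½)*6 = -4 + 3 = -1)
m(O) = O*(6 + O)
Q = -28 (Q = 0 - 28 = -28)
c(E, j) = E*(4 + E) (c(E, j) = (4 + E)*E = E*(4 + E))
z(Y, M) = -5 (z(Y, M) = -(6 - 1) = -1*5 = -5)
√((Q + z(c(5, -4), 12)) - 42) = √((-28 - 5) - 42) = √(-33 - 42) = √(-75) = 5*I*√3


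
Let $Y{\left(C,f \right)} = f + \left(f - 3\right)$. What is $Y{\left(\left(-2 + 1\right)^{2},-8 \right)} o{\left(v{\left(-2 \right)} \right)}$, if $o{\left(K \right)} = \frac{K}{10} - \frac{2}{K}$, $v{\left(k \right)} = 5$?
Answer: $- \frac{19}{10} \approx -1.9$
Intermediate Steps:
$o{\left(K \right)} = - \frac{2}{K} + \frac{K}{10}$ ($o{\left(K \right)} = K \frac{1}{10} - \frac{2}{K} = \frac{K}{10} - \frac{2}{K} = - \frac{2}{K} + \frac{K}{10}$)
$Y{\left(C,f \right)} = -3 + 2 f$ ($Y{\left(C,f \right)} = f + \left(f - 3\right) = f + \left(-3 + f\right) = -3 + 2 f$)
$Y{\left(\left(-2 + 1\right)^{2},-8 \right)} o{\left(v{\left(-2 \right)} \right)} = \left(-3 + 2 \left(-8\right)\right) \left(- \frac{2}{5} + \frac{1}{10} \cdot 5\right) = \left(-3 - 16\right) \left(\left(-2\right) \frac{1}{5} + \frac{1}{2}\right) = - 19 \left(- \frac{2}{5} + \frac{1}{2}\right) = \left(-19\right) \frac{1}{10} = - \frac{19}{10}$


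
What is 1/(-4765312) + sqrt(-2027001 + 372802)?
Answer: -1/4765312 + I*sqrt(1654199) ≈ -2.0985e-7 + 1286.2*I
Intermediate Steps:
1/(-4765312) + sqrt(-2027001 + 372802) = -1/4765312 + sqrt(-1654199) = -1/4765312 + I*sqrt(1654199)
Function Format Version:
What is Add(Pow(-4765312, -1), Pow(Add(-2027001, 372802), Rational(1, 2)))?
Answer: Add(Rational(-1, 4765312), Mul(I, Pow(1654199, Rational(1, 2)))) ≈ Add(-2.0985e-7, Mul(1286.2, I))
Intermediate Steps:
Add(Pow(-4765312, -1), Pow(Add(-2027001, 372802), Rational(1, 2))) = Add(Rational(-1, 4765312), Pow(-1654199, Rational(1, 2))) = Add(Rational(-1, 4765312), Mul(I, Pow(1654199, Rational(1, 2))))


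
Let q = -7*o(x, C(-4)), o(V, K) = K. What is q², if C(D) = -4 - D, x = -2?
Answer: 0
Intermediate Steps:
q = 0 (q = -7*(-4 - 1*(-4)) = -7*(-4 + 4) = -7*0 = 0)
q² = 0² = 0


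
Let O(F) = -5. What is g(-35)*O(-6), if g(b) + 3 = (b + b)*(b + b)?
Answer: -24485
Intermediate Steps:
g(b) = -3 + 4*b² (g(b) = -3 + (b + b)*(b + b) = -3 + (2*b)*(2*b) = -3 + 4*b²)
g(-35)*O(-6) = (-3 + 4*(-35)²)*(-5) = (-3 + 4*1225)*(-5) = (-3 + 4900)*(-5) = 4897*(-5) = -24485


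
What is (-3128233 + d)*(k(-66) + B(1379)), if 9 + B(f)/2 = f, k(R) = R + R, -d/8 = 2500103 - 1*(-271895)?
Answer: -65993397936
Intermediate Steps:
d = -22175984 (d = -8*(2500103 - 1*(-271895)) = -8*(2500103 + 271895) = -8*2771998 = -22175984)
k(R) = 2*R
B(f) = -18 + 2*f
(-3128233 + d)*(k(-66) + B(1379)) = (-3128233 - 22175984)*(2*(-66) + (-18 + 2*1379)) = -25304217*(-132 + (-18 + 2758)) = -25304217*(-132 + 2740) = -25304217*2608 = -65993397936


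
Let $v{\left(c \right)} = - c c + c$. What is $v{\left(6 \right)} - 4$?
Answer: $-34$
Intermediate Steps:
$v{\left(c \right)} = c - c^{2}$ ($v{\left(c \right)} = - c^{2} + c = c - c^{2}$)
$v{\left(6 \right)} - 4 = 6 \left(1 - 6\right) - 4 = 6 \left(-5\right) - 4 = -30 - 4 = -34$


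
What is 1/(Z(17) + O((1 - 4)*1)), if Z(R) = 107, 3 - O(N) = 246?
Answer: -1/136 ≈ -0.0073529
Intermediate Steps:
O(N) = -243 (O(N) = 3 - 1*246 = 3 - 246 = -243)
1/(Z(17) + O((1 - 4)*1)) = 1/(107 - 243) = 1/(-136) = -1/136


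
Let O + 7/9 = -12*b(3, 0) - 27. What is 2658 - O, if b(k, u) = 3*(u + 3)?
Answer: 25144/9 ≈ 2793.8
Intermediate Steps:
b(k, u) = 9 + 3*u (b(k, u) = 3*(3 + u) = 9 + 3*u)
O = -1222/9 (O = -7/9 + (-12*(9 + 3*0) - 27) = -7/9 + (-12*(9 + 0) - 27) = -7/9 + (-12*9 - 27) = -7/9 + (-108 - 27) = -7/9 - 135 = -1222/9 ≈ -135.78)
2658 - O = 2658 - 1*(-1222/9) = 2658 + 1222/9 = 25144/9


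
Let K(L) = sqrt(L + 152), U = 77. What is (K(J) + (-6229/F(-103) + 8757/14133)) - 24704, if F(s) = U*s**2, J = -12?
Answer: -13581156651992/549768989 + 2*sqrt(35) ≈ -24692.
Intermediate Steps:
F(s) = 77*s**2
K(L) = sqrt(152 + L)
(K(J) + (-6229/F(-103) + 8757/14133)) - 24704 = (sqrt(152 - 12) + (-6229/(77*(-103)**2) + 8757/14133)) - 24704 = (sqrt(140) + (-6229/(77*10609) + 8757*(1/14133))) - 24704 = (2*sqrt(35) + (-6229/816893 + 417/673)) - 24704 = (2*sqrt(35) + 336452264/549768989) - 24704 = (336452264/549768989 + 2*sqrt(35)) - 24704 = -13581156651992/549768989 + 2*sqrt(35)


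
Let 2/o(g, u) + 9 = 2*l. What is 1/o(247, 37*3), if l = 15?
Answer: 21/2 ≈ 10.500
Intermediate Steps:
o(g, u) = 2/21 (o(g, u) = 2/(-9 + 2*15) = 2/(-9 + 30) = 2/21)
1/o(247, 37*3) = 1/(2/21) = 21/2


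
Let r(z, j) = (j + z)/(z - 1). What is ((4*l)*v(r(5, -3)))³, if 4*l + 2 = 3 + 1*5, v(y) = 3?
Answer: 5832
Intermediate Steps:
r(z, j) = (j + z)/(-1 + z)
l = 3/2 (l = -½ + (3 + 1*5)/4 = -½ + (3 + 5)/4 = -½ + (¼)*8 = -½ + 2 = 3/2 ≈ 1.5000)
((4*l)*v(r(5, -3)))³ = ((4*(3/2))*3)³ = (6*3)³ = 18³ = 5832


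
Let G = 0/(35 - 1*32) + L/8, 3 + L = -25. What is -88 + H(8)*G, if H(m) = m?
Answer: -116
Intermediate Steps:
L = -28 (L = -3 - 25 = -28)
G = -7/2 (G = 0/(35 - 1*32) - 28/8 = 0/(35 - 32) - 28*⅛ = 0/3 - 7/2 = 0*(⅓) - 7/2 = 0 - 7/2 = -7/2 ≈ -3.5000)
-88 + H(8)*G = -88 + 8*(-7/2) = -88 - 28 = -116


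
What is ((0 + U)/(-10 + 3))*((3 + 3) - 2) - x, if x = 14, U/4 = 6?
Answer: -194/7 ≈ -27.714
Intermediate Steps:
U = 24 (U = 4*6 = 24)
((0 + U)/(-10 + 3))*((3 + 3) - 2) - x = ((0 + 24)/(-10 + 3))*((3 + 3) - 2) - 1*14 = (24/(-7))*(6 - 2) - 14 = (24*(-⅐))*4 - 14 = -24/7*4 - 14 = -96/7 - 14 = -194/7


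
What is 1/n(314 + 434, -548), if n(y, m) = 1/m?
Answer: -548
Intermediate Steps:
1/n(314 + 434, -548) = 1/(1/(-548)) = 1/(-1/548) = -548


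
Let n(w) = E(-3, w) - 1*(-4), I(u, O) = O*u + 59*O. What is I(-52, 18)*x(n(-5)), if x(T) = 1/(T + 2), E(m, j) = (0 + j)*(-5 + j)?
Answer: 9/4 ≈ 2.2500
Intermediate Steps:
I(u, O) = 59*O + O*u
E(m, j) = j*(-5 + j)
n(w) = 4 + w*(-5 + w) (n(w) = w*(-5 + w) - 1*(-4) = w*(-5 + w) + 4 = 4 + w*(-5 + w))
x(T) = 1/(2 + T)
I(-52, 18)*x(n(-5)) = (18*(59 - 52))/(2 + (4 - 5*(-5 - 5))) = (18*7)/(2 + (4 - 5*(-10))) = 126/(2 + (4 + 50)) = 126/(2 + 54) = 126/56 = 126*(1/56) = 9/4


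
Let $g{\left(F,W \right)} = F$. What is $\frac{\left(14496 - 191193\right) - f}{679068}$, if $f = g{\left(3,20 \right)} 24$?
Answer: $- \frac{19641}{75452} \approx -0.26031$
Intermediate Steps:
$f = 72$ ($f = 3 \cdot 24 = 72$)
$\frac{\left(14496 - 191193\right) - f}{679068} = \frac{\left(14496 - 191193\right) - 72}{679068} = \left(-176697 - 72\right) \frac{1}{679068} = \left(-176769\right) \frac{1}{679068} = - \frac{19641}{75452}$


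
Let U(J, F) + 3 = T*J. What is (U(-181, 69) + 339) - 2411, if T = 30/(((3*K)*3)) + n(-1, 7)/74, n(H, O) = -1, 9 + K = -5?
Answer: -3153779/1554 ≈ -2029.5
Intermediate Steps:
K = -14 (K = -9 - 5 = -14)
T = -391/1554 (T = 30/(((3*(-14))*3)) - 1/74 = 30/((-42*3)) - 1*1/74 = 30/(-126) - 1/74 = 30*(-1/126) - 1/74 = -5/21 - 1/74 = -391/1554 ≈ -0.25161)
U(J, F) = -3 - 391*J/1554
(U(-181, 69) + 339) - 2411 = ((-3 - 391/1554*(-181)) + 339) - 2411 = ((-3 + 70771/1554) + 339) - 2411 = (66109/1554 + 339) - 2411 = 592915/1554 - 2411 = -3153779/1554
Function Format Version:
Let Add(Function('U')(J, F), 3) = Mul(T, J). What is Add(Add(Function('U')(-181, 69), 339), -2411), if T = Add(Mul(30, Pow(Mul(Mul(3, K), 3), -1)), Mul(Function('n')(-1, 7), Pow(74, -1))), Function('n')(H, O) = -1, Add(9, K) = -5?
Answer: Rational(-3153779, 1554) ≈ -2029.5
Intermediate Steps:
K = -14 (K = Add(-9, -5) = -14)
T = Rational(-391, 1554) (T = Add(Mul(30, Pow(Mul(Mul(3, -14), 3), -1)), Mul(-1, Pow(74, -1))) = Add(Mul(30, Pow(Mul(-42, 3), -1)), Mul(-1, Rational(1, 74))) = Add(Mul(30, Pow(-126, -1)), Rational(-1, 74)) = Add(Mul(30, Rational(-1, 126)), Rational(-1, 74)) = Add(Rational(-5, 21), Rational(-1, 74)) = Rational(-391, 1554) ≈ -0.25161)
Function('U')(J, F) = Add(-3, Mul(Rational(-391, 1554), J))
Add(Add(Function('U')(-181, 69), 339), -2411) = Add(Add(Add(-3, Mul(Rational(-391, 1554), -181)), 339), -2411) = Add(Add(Add(-3, Rational(70771, 1554)), 339), -2411) = Add(Add(Rational(66109, 1554), 339), -2411) = Add(Rational(592915, 1554), -2411) = Rational(-3153779, 1554)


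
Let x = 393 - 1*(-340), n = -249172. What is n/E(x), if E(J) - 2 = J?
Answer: -35596/105 ≈ -339.01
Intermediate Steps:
x = 733 (x = 393 + 340 = 733)
E(J) = 2 + J
n/E(x) = -249172/(2 + 733) = -249172/735 = -249172*1/735 = -35596/105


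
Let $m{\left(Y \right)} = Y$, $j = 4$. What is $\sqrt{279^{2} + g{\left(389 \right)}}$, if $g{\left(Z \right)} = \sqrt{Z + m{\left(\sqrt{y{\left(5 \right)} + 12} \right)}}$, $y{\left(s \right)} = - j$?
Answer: $\sqrt{77841 + \sqrt{389 + 2 \sqrt{2}}} \approx 279.04$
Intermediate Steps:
$y{\left(s \right)} = -4$ ($y{\left(s \right)} = \left(-1\right) 4 = -4$)
$g{\left(Z \right)} = \sqrt{Z + 2 \sqrt{2}}$ ($g{\left(Z \right)} = \sqrt{Z + \sqrt{-4 + 12}} = \sqrt{Z + \sqrt{8}} = \sqrt{Z + 2 \sqrt{2}}$)
$\sqrt{279^{2} + g{\left(389 \right)}} = \sqrt{279^{2} + \sqrt{389 + 2 \sqrt{2}}} = \sqrt{77841 + \sqrt{389 + 2 \sqrt{2}}}$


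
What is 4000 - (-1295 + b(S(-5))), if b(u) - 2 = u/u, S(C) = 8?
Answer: 5292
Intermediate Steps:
b(u) = 3 (b(u) = 2 + u/u = 2 + 1 = 3)
4000 - (-1295 + b(S(-5))) = 4000 - (-1295 + 3) = 4000 - 1*(-1292) = 4000 + 1292 = 5292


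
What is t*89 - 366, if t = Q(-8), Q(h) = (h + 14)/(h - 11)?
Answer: -7488/19 ≈ -394.11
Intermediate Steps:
Q(h) = (14 + h)/(-11 + h)
t = -6/19 (t = (14 - 8)/(-11 - 8) = 6/(-19) = -1/19*6 = -6/19 ≈ -0.31579)
t*89 - 366 = -6/19*89 - 366 = -534/19 - 366 = -7488/19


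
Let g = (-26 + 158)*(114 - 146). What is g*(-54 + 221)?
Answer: -705408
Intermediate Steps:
g = -4224 (g = 132*(-32) = -4224)
g*(-54 + 221) = -4224*(-54 + 221) = -4224*167 = -705408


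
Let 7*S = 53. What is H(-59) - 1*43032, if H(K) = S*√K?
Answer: -43032 + 53*I*√59/7 ≈ -43032.0 + 58.157*I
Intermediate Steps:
S = 53/7 (S = (⅐)*53 = 53/7 ≈ 7.5714)
H(K) = 53*√K/7
H(-59) - 1*43032 = 53*√(-59)/7 - 1*43032 = 53*(I*√59)/7 - 43032 = 53*I*√59/7 - 43032 = -43032 + 53*I*√59/7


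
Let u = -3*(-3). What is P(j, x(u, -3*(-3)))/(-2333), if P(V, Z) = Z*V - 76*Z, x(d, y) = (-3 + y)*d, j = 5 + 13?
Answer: 3132/2333 ≈ 1.3425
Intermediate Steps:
u = 9
j = 18
x(d, y) = d*(-3 + y)
P(V, Z) = -76*Z + V*Z (P(V, Z) = V*Z - 76*Z = -76*Z + V*Z)
P(j, x(u, -3*(-3)))/(-2333) = ((9*(-3 - 3*(-3)))*(-76 + 18))/(-2333) = ((9*(-3 + 9))*(-58))*(-1/2333) = ((9*6)*(-58))*(-1/2333) = (54*(-58))*(-1/2333) = -3132*(-1/2333) = 3132/2333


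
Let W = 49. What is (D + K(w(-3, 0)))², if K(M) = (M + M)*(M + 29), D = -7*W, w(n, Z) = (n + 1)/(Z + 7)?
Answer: 310147321/2401 ≈ 1.2917e+5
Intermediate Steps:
w(n, Z) = (1 + n)/(7 + Z)
D = -343 (D = -7*49 = -343)
K(M) = 2*M*(29 + M) (K(M) = (2*M)*(29 + M) = 2*M*(29 + M))
(D + K(w(-3, 0)))² = (-343 + 2*((1 - 3)/(7 + 0))*(29 + (1 - 3)/(7 + 0)))² = (-343 + 2*(-2/7)*(29 - 2/7))² = (-343 + 2*(-2/7)*(201/7))² = (-343 - 804/49)² = (-17611/49)² = 310147321/2401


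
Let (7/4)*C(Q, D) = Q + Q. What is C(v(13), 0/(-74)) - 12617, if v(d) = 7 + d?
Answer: -88159/7 ≈ -12594.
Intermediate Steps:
C(Q, D) = 8*Q/7 (C(Q, D) = 4*(Q + Q)/7 = 4*(2*Q)/7 = 8*Q/7)
C(v(13), 0/(-74)) - 12617 = 8*(7 + 13)/7 - 12617 = (8/7)*20 - 12617 = 160/7 - 12617 = -88159/7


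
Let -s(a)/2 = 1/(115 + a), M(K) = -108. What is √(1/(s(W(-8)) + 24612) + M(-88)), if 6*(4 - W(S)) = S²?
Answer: I*√39738490442/19182 ≈ 10.392*I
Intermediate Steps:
W(S) = 4 - S²/6
s(a) = -2/(115 + a)
√(1/(s(W(-8)) + 24612) + M(-88)) = √(1/(-2/(115 + (4 - ⅙*(-8)²)) + 24612) - 108) = √(1/(-2/(115 + (4 - ⅙*64)) + 24612) - 108) = √(1/(-2/(115 + (4 - 32/3)) + 24612) - 108) = √(1/(-2/(115 - 20/3) + 24612) - 108) = √(1/(-2/325/3 + 24612) - 108) = √(1/(-2*3/325 + 24612) - 108) = √(1/(-6/325 + 24612) - 108) = √(1/(7998894/325) - 108) = √(325/7998894 - 108) = √(-863880227/7998894) = I*√39738490442/19182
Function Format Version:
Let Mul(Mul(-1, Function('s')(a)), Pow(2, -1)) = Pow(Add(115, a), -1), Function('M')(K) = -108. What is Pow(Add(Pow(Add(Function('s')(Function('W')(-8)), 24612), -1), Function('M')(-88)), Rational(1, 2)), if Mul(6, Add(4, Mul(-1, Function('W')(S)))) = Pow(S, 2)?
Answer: Mul(Rational(1, 19182), I, Pow(39738490442, Rational(1, 2))) ≈ Mul(10.392, I)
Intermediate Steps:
Function('W')(S) = Add(4, Mul(Rational(-1, 6), Pow(S, 2)))
Function('s')(a) = Mul(-2, Pow(Add(115, a), -1))
Pow(Add(Pow(Add(Function('s')(Function('W')(-8)), 24612), -1), Function('M')(-88)), Rational(1, 2)) = Pow(Add(Pow(Add(Mul(-2, Pow(Add(115, Add(4, Mul(Rational(-1, 6), Pow(-8, 2)))), -1)), 24612), -1), -108), Rational(1, 2)) = Pow(Add(Pow(Add(Mul(-2, Pow(Add(115, Add(4, Mul(Rational(-1, 6), 64))), -1)), 24612), -1), -108), Rational(1, 2)) = Pow(Add(Pow(Add(Mul(-2, Pow(Add(115, Add(4, Rational(-32, 3))), -1)), 24612), -1), -108), Rational(1, 2)) = Pow(Add(Pow(Add(Mul(-2, Pow(Add(115, Rational(-20, 3)), -1)), 24612), -1), -108), Rational(1, 2)) = Pow(Add(Pow(Add(Mul(-2, Pow(Rational(325, 3), -1)), 24612), -1), -108), Rational(1, 2)) = Pow(Add(Pow(Add(Mul(-2, Rational(3, 325)), 24612), -1), -108), Rational(1, 2)) = Pow(Add(Pow(Add(Rational(-6, 325), 24612), -1), -108), Rational(1, 2)) = Pow(Add(Pow(Rational(7998894, 325), -1), -108), Rational(1, 2)) = Pow(Add(Rational(325, 7998894), -108), Rational(1, 2)) = Pow(Rational(-863880227, 7998894), Rational(1, 2)) = Mul(Rational(1, 19182), I, Pow(39738490442, Rational(1, 2)))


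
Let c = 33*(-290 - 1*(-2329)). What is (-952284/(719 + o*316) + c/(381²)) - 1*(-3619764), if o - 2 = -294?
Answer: 16035512197325549/4429975011 ≈ 3.6198e+6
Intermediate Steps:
o = -292 (o = 2 - 294 = -292)
c = 67287 (c = 33*(-290 + 2329) = 33*2039 = 67287)
(-952284/(719 + o*316) + c/(381²)) - 1*(-3619764) = (-952284/(719 - 292*316) + 67287/(381²)) - 1*(-3619764) = (-952284/(719 - 92272) + 67287/145161) + 3619764 = (-952284/(-91553) + 67287*(1/145161)) + 3619764 = (-952284*(-1/91553) + 22429/48387) + 3619764 = (952284/91553 + 22429/48387) + 3619764 = 48131608145/4429975011 + 3619764 = 16035512197325549/4429975011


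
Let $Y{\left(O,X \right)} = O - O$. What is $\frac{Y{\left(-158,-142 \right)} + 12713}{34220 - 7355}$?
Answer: $\frac{12713}{26865} \approx 0.47322$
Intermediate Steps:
$Y{\left(O,X \right)} = 0$
$\frac{Y{\left(-158,-142 \right)} + 12713}{34220 - 7355} = \frac{0 + 12713}{34220 - 7355} = \frac{12713}{26865}$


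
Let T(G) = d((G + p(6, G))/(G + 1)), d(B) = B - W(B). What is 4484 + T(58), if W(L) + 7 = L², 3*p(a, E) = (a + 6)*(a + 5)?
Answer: 15628785/3481 ≈ 4489.7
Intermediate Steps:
p(a, E) = (5 + a)*(6 + a)/3 (p(a, E) = ((a + 6)*(a + 5))/3 = ((6 + a)*(5 + a))/3 = ((5 + a)*(6 + a))/3 = (5 + a)*(6 + a)/3)
W(L) = -7 + L²
d(B) = 7 + B - B² (d(B) = B - (-7 + B²) = B + (7 - B²) = 7 + B - B²)
T(G) = 7 + (44 + G)/(1 + G) - (44 + G)²/(1 + G)² (T(G) = 7 + (G + (10 + (⅓)*6² + (11/3)*6))/(G + 1) - ((G + (10 + (⅓)*6² + (11/3)*6))/(G + 1))² = 7 + (G + (10 + (⅓)*36 + 22))/(1 + G) - ((G + (10 + (⅓)*36 + 22))/(1 + G))² = 7 + (G + (10 + 12 + 22))/(1 + G) - ((G + (10 + 12 + 22))/(1 + G))² = 7 + (G + 44)/(1 + G) - ((G + 44)/(1 + G))² = 7 + (44 + G)/(1 + G) - ((44 + G)/(1 + G))² = 7 + (44 + G)/(1 + G) - (44 + G)²/(1 + G)²)
4484 + T(58) = 4484 + (-1885 - 29*58 + 7*58²)/(1 + 58² + 2*58) = 4484 + (-1885 - 1682 + 7*3364)/(1 + 3364 + 116) = 4484 + (-1885 - 1682 + 23548)/3481 = 4484 + (1/3481)*19981 = 4484 + 19981/3481 = 15628785/3481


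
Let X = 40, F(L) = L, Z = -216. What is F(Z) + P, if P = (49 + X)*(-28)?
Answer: -2708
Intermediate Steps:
P = -2492 (P = (49 + 40)*(-28) = 89*(-28) = -2492)
F(Z) + P = -216 - 2492 = -2708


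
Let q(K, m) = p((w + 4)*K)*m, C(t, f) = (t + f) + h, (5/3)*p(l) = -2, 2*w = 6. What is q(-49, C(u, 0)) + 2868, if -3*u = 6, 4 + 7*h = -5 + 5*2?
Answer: 100458/35 ≈ 2870.2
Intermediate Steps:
w = 3 (w = (½)*6 = 3)
h = ⅐ (h = -4/7 + (-5 + 5*2)/7 = -4/7 + (-5 + 10)/7 = -4/7 + (⅐)*5 = -4/7 + 5/7 = ⅐ ≈ 0.14286)
p(l) = -6/5 (p(l) = (⅗)*(-2) = -6/5)
u = -2 (u = -⅓*6 = -2)
C(t, f) = ⅐ + f + t (C(t, f) = (t + f) + ⅐ = (f + t) + ⅐ = ⅐ + f + t)
q(K, m) = -6*m/5
q(-49, C(u, 0)) + 2868 = -6*(⅐ + 0 - 2)/5 + 2868 = -6/5*(-13/7) + 2868 = 78/35 + 2868 = 100458/35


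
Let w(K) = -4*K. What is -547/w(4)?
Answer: 547/16 ≈ 34.188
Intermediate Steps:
-547/w(4) = -547/((-4*4)) = -547/(-16) = -547*(-1/16) = 547/16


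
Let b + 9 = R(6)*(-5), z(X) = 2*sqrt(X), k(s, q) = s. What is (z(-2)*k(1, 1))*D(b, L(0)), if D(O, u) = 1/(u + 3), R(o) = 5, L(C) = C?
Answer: 2*I*sqrt(2)/3 ≈ 0.94281*I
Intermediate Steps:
b = -34 (b = -9 + 5*(-5) = -9 - 25 = -34)
D(O, u) = 1/(3 + u)
(z(-2)*k(1, 1))*D(b, L(0)) = ((2*sqrt(-2))*1)/(3 + 0) = ((2*(I*sqrt(2)))*1)/3 = ((2*I*sqrt(2))*1)*(1/3) = (2*I*sqrt(2))*(1/3) = 2*I*sqrt(2)/3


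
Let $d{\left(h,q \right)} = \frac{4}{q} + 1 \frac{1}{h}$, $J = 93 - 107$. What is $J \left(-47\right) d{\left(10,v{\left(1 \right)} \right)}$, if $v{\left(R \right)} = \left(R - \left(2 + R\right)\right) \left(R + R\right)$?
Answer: $- \frac{2961}{5} \approx -592.2$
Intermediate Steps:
$J = -14$
$v{\left(R \right)} = - 4 R$ ($v{\left(R \right)} = - 2 \cdot 2 R = - 4 R$)
$d{\left(h,q \right)} = \frac{1}{h} + \frac{4}{q}$ ($d{\left(h,q \right)} = \frac{4}{q} + \frac{1}{h} = \frac{1}{h} + \frac{4}{q}$)
$J \left(-47\right) d{\left(10,v{\left(1 \right)} \right)} = \left(-14\right) \left(-47\right) \left(\frac{1}{10} + \frac{4}{\left(-4\right) 1}\right) = 658 \left(\frac{1}{10} + \frac{4}{-4}\right) = 658 \left(\frac{1}{10} + 4 \left(- \frac{1}{4}\right)\right) = 658 \left(\frac{1}{10} - 1\right) = 658 \left(- \frac{9}{10}\right) = - \frac{2961}{5}$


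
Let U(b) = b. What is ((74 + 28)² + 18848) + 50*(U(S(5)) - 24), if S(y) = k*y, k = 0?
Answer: 28052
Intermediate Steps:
S(y) = 0 (S(y) = 0*y = 0)
((74 + 28)² + 18848) + 50*(U(S(5)) - 24) = ((74 + 28)² + 18848) + 50*(0 - 24) = (102² + 18848) + 50*(-24) = (10404 + 18848) - 1200 = 29252 - 1200 = 28052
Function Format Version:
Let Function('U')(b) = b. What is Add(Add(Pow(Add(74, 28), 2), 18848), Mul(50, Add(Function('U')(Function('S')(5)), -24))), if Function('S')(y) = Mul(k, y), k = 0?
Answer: 28052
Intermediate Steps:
Function('S')(y) = 0 (Function('S')(y) = Mul(0, y) = 0)
Add(Add(Pow(Add(74, 28), 2), 18848), Mul(50, Add(Function('U')(Function('S')(5)), -24))) = Add(Add(Pow(Add(74, 28), 2), 18848), Mul(50, Add(0, -24))) = Add(Add(Pow(102, 2), 18848), Mul(50, -24)) = Add(Add(10404, 18848), -1200) = Add(29252, -1200) = 28052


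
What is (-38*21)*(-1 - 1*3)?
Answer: 3192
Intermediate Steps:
(-38*21)*(-1 - 1*3) = -798*(-1 - 3) = -798*(-4) = 3192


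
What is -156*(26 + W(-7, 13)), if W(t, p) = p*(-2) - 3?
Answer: 468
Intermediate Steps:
W(t, p) = -3 - 2*p (W(t, p) = -2*p - 3 = -3 - 2*p)
-156*(26 + W(-7, 13)) = -156*(26 + (-3 - 2*13)) = -156*(26 + (-3 - 26)) = -156*(26 - 29) = -156*(-3) = 468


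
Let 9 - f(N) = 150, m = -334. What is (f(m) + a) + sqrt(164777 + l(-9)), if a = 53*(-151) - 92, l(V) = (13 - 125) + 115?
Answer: -8236 + 2*sqrt(41195) ≈ -7830.1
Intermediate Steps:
f(N) = -141 (f(N) = 9 - 1*150 = 9 - 150 = -141)
l(V) = 3 (l(V) = -112 + 115 = 3)
a = -8095 (a = -8003 - 92 = -8095)
(f(m) + a) + sqrt(164777 + l(-9)) = (-141 - 8095) + sqrt(164777 + 3) = -8236 + sqrt(164780) = -8236 + 2*sqrt(41195)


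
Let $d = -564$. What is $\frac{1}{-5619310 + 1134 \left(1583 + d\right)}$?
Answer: $- \frac{1}{4463764} \approx -2.2403 \cdot 10^{-7}$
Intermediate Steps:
$\frac{1}{-5619310 + 1134 \left(1583 + d\right)} = \frac{1}{-5619310 + 1134 \left(1583 - 564\right)} = \frac{1}{-5619310 + 1134 \cdot 1019} = \frac{1}{-5619310 + 1155546} = \frac{1}{-4463764} = - \frac{1}{4463764}$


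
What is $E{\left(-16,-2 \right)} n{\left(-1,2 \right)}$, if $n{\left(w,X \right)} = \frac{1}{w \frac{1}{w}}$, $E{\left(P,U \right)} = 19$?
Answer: $19$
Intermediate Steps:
$n{\left(w,X \right)} = 1$ ($n{\left(w,X \right)} = 1^{-1} = 1$)
$E{\left(-16,-2 \right)} n{\left(-1,2 \right)} = 19 \cdot 1 = 19$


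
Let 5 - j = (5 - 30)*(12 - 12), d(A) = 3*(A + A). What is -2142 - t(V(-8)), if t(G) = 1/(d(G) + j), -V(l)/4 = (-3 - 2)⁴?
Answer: -32119289/14995 ≈ -2142.0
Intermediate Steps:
d(A) = 6*A (d(A) = 3*(2*A) = 6*A)
j = 5 (j = 5 - (5 - 30)*(12 - 12) = 5 - (-25)*0 = 5 - 1*0 = 5 + 0 = 5)
V(l) = -2500 (V(l) = -4*(-3 - 2)⁴ = -4*(-5)⁴ = -4*625 = -2500)
t(G) = 1/(5 + 6*G) (t(G) = 1/(6*G + 5) = 1/(5 + 6*G))
-2142 - t(V(-8)) = -2142 - 1/(5 + 6*(-2500)) = -2142 - 1/(5 - 15000) = -2142 - 1/(-14995) = -2142 - 1*(-1/14995) = -2142 + 1/14995 = -32119289/14995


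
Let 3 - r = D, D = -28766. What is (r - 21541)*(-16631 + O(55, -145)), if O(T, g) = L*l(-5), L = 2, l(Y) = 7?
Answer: -120107676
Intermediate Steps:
r = 28769 (r = 3 - 1*(-28766) = 3 + 28766 = 28769)
O(T, g) = 14 (O(T, g) = 2*7 = 14)
(r - 21541)*(-16631 + O(55, -145)) = (28769 - 21541)*(-16631 + 14) = 7228*(-16617) = -120107676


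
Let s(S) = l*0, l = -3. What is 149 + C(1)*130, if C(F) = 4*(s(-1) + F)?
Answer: 669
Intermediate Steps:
s(S) = 0 (s(S) = -3*0 = 0)
C(F) = 4*F (C(F) = 4*(0 + F) = 4*F)
149 + C(1)*130 = 149 + (4*1)*130 = 149 + 4*130 = 149 + 520 = 669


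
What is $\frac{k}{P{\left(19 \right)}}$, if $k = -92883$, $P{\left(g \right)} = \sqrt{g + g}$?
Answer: $- \frac{92883 \sqrt{38}}{38} \approx -15068.0$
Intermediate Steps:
$P{\left(g \right)} = \sqrt{2} \sqrt{g}$ ($P{\left(g \right)} = \sqrt{2 g} = \sqrt{2} \sqrt{g}$)
$\frac{k}{P{\left(19 \right)}} = - \frac{92883}{\sqrt{2} \sqrt{19}} = - \frac{92883}{\sqrt{38}} = - 92883 \frac{\sqrt{38}}{38} = - \frac{92883 \sqrt{38}}{38}$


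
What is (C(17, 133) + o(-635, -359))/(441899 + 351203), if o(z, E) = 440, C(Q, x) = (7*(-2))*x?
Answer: -711/396551 ≈ -0.0017930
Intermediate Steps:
C(Q, x) = -14*x
(C(17, 133) + o(-635, -359))/(441899 + 351203) = (-14*133 + 440)/(441899 + 351203) = (-1862 + 440)/793102 = -1422*1/793102 = -711/396551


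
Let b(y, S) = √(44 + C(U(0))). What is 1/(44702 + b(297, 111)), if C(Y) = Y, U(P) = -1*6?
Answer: 22351/999134383 - √38/1998268766 ≈ 2.2367e-5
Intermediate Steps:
U(P) = -6
b(y, S) = √38 (b(y, S) = √(44 - 6) = √38)
1/(44702 + b(297, 111)) = 1/(44702 + √38)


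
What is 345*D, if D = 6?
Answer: 2070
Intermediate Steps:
345*D = 345*6 = 2070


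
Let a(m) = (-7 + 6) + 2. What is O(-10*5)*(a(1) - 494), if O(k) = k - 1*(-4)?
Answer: 22678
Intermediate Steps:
a(m) = 1 (a(m) = -1 + 2 = 1)
O(k) = 4 + k (O(k) = k + 4 = 4 + k)
O(-10*5)*(a(1) - 494) = (4 - 10*5)*(1 - 494) = (4 - 50)*(-493) = -46*(-493) = 22678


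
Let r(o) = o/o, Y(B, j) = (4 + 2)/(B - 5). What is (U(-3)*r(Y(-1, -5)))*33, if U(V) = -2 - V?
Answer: 33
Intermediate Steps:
Y(B, j) = 6/(-5 + B)
r(o) = 1
(U(-3)*r(Y(-1, -5)))*33 = ((-2 - 1*(-3))*1)*33 = ((-2 + 3)*1)*33 = (1*1)*33 = 1*33 = 33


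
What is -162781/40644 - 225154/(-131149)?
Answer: -12197406193/5330419956 ≈ -2.2883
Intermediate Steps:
-162781/40644 - 225154/(-131149) = -162781*1/40644 - 225154*(-1/131149) = -162781/40644 + 225154/131149 = -12197406193/5330419956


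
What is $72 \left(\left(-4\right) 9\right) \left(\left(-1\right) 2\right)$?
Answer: $5184$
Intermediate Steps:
$72 \left(\left(-4\right) 9\right) \left(\left(-1\right) 2\right) = 72 \left(-36\right) \left(-2\right) = \left(-2592\right) \left(-2\right) = 5184$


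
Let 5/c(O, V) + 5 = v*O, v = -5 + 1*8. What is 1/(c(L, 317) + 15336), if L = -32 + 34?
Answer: 1/15341 ≈ 6.5185e-5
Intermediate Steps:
L = 2
v = 3 (v = -5 + 8 = 3)
c(O, V) = 5/(-5 + 3*O)
1/(c(L, 317) + 15336) = 1/(5/(-5 + 3*2) + 15336) = 1/(5/(-5 + 6) + 15336) = 1/(5/1 + 15336) = 1/(5*1 + 15336) = 1/(5 + 15336) = 1/15341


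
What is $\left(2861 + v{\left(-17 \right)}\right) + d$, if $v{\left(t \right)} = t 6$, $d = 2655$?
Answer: $5414$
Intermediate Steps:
$v{\left(t \right)} = 6 t$
$\left(2861 + v{\left(-17 \right)}\right) + d = \left(2861 + 6 \left(-17\right)\right) + 2655 = \left(2861 - 102\right) + 2655 = 2759 + 2655 = 5414$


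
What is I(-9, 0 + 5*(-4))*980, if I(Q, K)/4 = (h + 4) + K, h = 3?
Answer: -50960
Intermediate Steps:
I(Q, K) = 28 + 4*K (I(Q, K) = 4*((3 + 4) + K) = 4*(7 + K) = 28 + 4*K)
I(-9, 0 + 5*(-4))*980 = (28 + 4*(0 + 5*(-4)))*980 = (28 + 4*(0 - 20))*980 = (28 + 4*(-20))*980 = (28 - 80)*980 = -52*980 = -50960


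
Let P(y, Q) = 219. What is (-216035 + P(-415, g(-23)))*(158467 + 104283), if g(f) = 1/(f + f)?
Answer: -56705654000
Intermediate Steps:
g(f) = 1/(2*f)
(-216035 + P(-415, g(-23)))*(158467 + 104283) = (-216035 + 219)*(158467 + 104283) = -215816*262750 = -56705654000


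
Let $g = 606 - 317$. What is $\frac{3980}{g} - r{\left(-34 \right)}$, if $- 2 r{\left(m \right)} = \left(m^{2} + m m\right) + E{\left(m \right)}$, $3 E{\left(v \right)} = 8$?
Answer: $\frac{1015348}{867} \approx 1171.1$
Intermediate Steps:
$E{\left(v \right)} = \frac{8}{3}$ ($E{\left(v \right)} = \frac{1}{3} \cdot 8 = \frac{8}{3}$)
$g = 289$ ($g = 606 - 317 = 289$)
$r{\left(m \right)} = - \frac{4}{3} - m^{2}$ ($r{\left(m \right)} = - \frac{\left(m^{2} + m m\right) + \frac{8}{3}}{2} = - \frac{\left(m^{2} + m^{2}\right) + \frac{8}{3}}{2} = - \frac{2 m^{2} + \frac{8}{3}}{2} = - \frac{\frac{8}{3} + 2 m^{2}}{2} = - \frac{4}{3} - m^{2}$)
$\frac{3980}{g} - r{\left(-34 \right)} = \frac{3980}{289} - \left(- \frac{4}{3} - \left(-34\right)^{2}\right) = 3980 \cdot \frac{1}{289} - \left(- \frac{4}{3} - 1156\right) = \frac{3980}{289} - \left(- \frac{4}{3} - 1156\right) = \frac{3980}{289} - - \frac{3472}{3} = \frac{3980}{289} + \frac{3472}{3} = \frac{1015348}{867}$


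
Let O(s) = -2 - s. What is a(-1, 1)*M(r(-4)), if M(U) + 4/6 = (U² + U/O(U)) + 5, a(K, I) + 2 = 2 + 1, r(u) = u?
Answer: 55/3 ≈ 18.333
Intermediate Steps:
a(K, I) = 1 (a(K, I) = -2 + (2 + 1) = -2 + 3 = 1)
M(U) = 13/3 + U² + U/(-2 - U) (M(U) = -⅔ + ((U² + U/(-2 - U)) + 5) = -⅔ + (5 + U² + U/(-2 - U)) = 13/3 + U² + U/(-2 - U))
a(-1, 1)*M(r(-4)) = 1*((-1*(-4) + (2 - 4)*(13 + 3*(-4)²)/3)/(2 - 4)) = 1*((4 + (⅓)*(-2)*(13 + 3*16))/(-2)) = 1*(-(4 + (⅓)*(-2)*(13 + 48))/2) = 1*(-(4 + (⅓)*(-2)*61)/2) = 1*(-(4 - 122/3)/2) = 1*(-½*(-110/3)) = 1*(55/3) = 55/3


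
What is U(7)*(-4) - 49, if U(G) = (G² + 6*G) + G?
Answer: -441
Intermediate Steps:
U(G) = G² + 7*G
U(7)*(-4) - 49 = (7*(7 + 7))*(-4) - 49 = (7*14)*(-4) - 49 = 98*(-4) - 49 = -392 - 49 = -441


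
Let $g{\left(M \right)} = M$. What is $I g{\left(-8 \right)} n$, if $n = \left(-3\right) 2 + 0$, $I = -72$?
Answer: $-3456$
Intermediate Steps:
$n = -6$ ($n = -6 + 0 = -6$)
$I g{\left(-8 \right)} n = \left(-72\right) \left(-8\right) \left(-6\right) = 576 \left(-6\right) = -3456$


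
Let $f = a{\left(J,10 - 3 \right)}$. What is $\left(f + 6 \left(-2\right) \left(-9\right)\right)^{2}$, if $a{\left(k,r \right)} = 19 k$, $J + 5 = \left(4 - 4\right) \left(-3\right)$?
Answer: $169$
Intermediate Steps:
$J = -5$ ($J = -5 + \left(4 - 4\right) \left(-3\right) = -5 + 0 \left(-3\right) = -5 + 0 = -5$)
$f = -95$ ($f = 19 \left(-5\right) = -95$)
$\left(f + 6 \left(-2\right) \left(-9\right)\right)^{2} = \left(-95 + 6 \left(-2\right) \left(-9\right)\right)^{2} = \left(-95 - -108\right)^{2} = \left(-95 + 108\right)^{2} = 13^{2} = 169$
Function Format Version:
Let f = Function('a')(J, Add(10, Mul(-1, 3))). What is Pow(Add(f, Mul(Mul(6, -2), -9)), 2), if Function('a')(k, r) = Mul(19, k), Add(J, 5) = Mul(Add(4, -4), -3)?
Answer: 169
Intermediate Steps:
J = -5 (J = Add(-5, Mul(Add(4, -4), -3)) = Add(-5, Mul(0, -3)) = Add(-5, 0) = -5)
f = -95 (f = Mul(19, -5) = -95)
Pow(Add(f, Mul(Mul(6, -2), -9)), 2) = Pow(Add(-95, Mul(Mul(6, -2), -9)), 2) = Pow(Add(-95, Mul(-12, -9)), 2) = Pow(Add(-95, 108), 2) = Pow(13, 2) = 169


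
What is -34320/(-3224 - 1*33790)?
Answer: 5720/6169 ≈ 0.92722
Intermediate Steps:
-34320/(-3224 - 1*33790) = -34320/(-3224 - 33790) = -34320/(-37014) = -34320*(-1/37014) = 5720/6169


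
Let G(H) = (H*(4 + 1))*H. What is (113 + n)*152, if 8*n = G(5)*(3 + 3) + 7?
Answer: 31559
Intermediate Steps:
G(H) = 5*H² (G(H) = (H*5)*H = (5*H)*H = 5*H²)
n = 757/8 (n = ((5*5²)*(3 + 3) + 7)/8 = ((5*25)*6 + 7)/8 = (125*6 + 7)/8 = (750 + 7)/8 = (⅛)*757 = 757/8 ≈ 94.625)
(113 + n)*152 = (113 + 757/8)*152 = (1661/8)*152 = 31559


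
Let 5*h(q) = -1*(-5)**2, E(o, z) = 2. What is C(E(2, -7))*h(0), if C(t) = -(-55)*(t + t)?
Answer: -1100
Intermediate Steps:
C(t) = 110*t (C(t) = -(-55)*2*t = -(-110)*t = 110*t)
h(q) = -5 (h(q) = (-1*(-5)**2)/5 = (-1*25)/5 = (1/5)*(-25) = -5)
C(E(2, -7))*h(0) = (110*2)*(-5) = 220*(-5) = -1100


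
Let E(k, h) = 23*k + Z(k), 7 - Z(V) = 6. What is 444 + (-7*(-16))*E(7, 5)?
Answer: 18588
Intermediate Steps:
Z(V) = 1 (Z(V) = 7 - 1*6 = 7 - 6 = 1)
E(k, h) = 1 + 23*k (E(k, h) = 23*k + 1 = 1 + 23*k)
444 + (-7*(-16))*E(7, 5) = 444 + (-7*(-16))*(1 + 23*7) = 444 + 112*(1 + 161) = 444 + 112*162 = 444 + 18144 = 18588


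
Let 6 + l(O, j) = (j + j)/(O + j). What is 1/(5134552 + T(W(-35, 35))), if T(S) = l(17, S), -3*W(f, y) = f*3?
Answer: 26/133498231 ≈ 1.9476e-7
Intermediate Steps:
W(f, y) = -f (W(f, y) = -f*3/3 = -f)
l(O, j) = -6 + 2*j/(O + j) (l(O, j) = -6 + (j + j)/(O + j) = -6 + (2*j)/(O + j) = -6 + 2*j/(O + j))
T(S) = 2*(-51 - 2*S)/(17 + S) (T(S) = 2*(-3*17 - 2*S)/(17 + S) = 2*(-51 - 2*S)/(17 + S))
1/(5134552 + T(W(-35, 35))) = 1/(5134552 + 2*(-51 - (-2)*(-35))/(17 - 1*(-35))) = 1/(5134552 + 2*(-51 - 2*35)/(17 + 35)) = 1/(5134552 + 2*(-51 - 70)/52) = 1/(5134552 + 2*(1/52)*(-121)) = 1/(5134552 - 121/26) = 1/(133498231/26) = 26/133498231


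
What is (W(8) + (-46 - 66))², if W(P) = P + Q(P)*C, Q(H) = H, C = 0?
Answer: 10816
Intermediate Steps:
W(P) = P (W(P) = P + P*0 = P + 0 = P)
(W(8) + (-46 - 66))² = (8 + (-46 - 66))² = (8 - 112)² = (-104)² = 10816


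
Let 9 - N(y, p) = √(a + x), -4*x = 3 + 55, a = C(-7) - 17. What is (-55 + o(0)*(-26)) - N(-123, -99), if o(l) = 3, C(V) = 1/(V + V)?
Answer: -142 + I*√1547/7 ≈ -142.0 + 5.6188*I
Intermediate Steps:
C(V) = 1/(2*V)
a = -239/14 (a = (½)/(-7) - 17 = (½)*(-⅐) - 17 = -1/14 - 17 = -239/14 ≈ -17.071)
x = -29/2 (x = -(3 + 55)/4 = -¼*58 = -29/2 ≈ -14.500)
N(y, p) = 9 - I*√1547/7 (N(y, p) = 9 - √(-239/14 - 29/2) = 9 - √(-221/7) = 9 - I*√1547/7)
(-55 + o(0)*(-26)) - N(-123, -99) = (-55 + 3*(-26)) - (9 - I*√1547/7) = (-55 - 78) + (-9 + I*√1547/7) = -133 + (-9 + I*√1547/7) = -142 + I*√1547/7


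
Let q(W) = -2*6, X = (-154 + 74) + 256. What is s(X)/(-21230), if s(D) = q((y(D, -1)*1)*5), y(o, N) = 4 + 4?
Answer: 6/10615 ≈ 0.00056524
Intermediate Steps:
y(o, N) = 8
X = 176 (X = -80 + 256 = 176)
q(W) = -12
s(D) = -12
s(X)/(-21230) = -12/(-21230) = -12*(-1/21230) = 6/10615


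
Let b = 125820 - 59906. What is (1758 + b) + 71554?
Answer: 139226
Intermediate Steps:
b = 65914
(1758 + b) + 71554 = (1758 + 65914) + 71554 = 67672 + 71554 = 139226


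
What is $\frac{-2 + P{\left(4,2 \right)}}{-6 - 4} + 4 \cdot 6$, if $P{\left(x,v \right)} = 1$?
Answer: $\frac{241}{10} \approx 24.1$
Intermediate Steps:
$\frac{-2 + P{\left(4,2 \right)}}{-6 - 4} + 4 \cdot 6 = \frac{-2 + 1}{-6 - 4} + 4 \cdot 6 = - \frac{1}{-10} + 24 = \left(-1\right) \left(- \frac{1}{10}\right) + 24 = \frac{1}{10} + 24 = \frac{241}{10}$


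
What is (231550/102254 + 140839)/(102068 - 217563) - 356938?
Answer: -2107694988998698/5904912865 ≈ -3.5694e+5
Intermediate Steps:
(231550/102254 + 140839)/(102068 - 217563) - 356938 = (231550*(1/102254) + 140839)/(-115495) - 356938 = (115775/51127 + 140839)*(-1/115495) - 356938 = (7200791328/51127)*(-1/115495) - 356938 = -7200791328/5904912865 - 356938 = -2107694988998698/5904912865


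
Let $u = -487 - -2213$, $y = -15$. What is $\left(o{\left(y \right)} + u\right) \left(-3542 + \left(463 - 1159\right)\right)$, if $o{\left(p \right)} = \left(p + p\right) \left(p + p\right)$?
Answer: $-11128988$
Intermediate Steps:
$u = 1726$ ($u = -487 + 2213 = 1726$)
$o{\left(p \right)} = 4 p^{2}$ ($o{\left(p \right)} = 2 p 2 p = 4 p^{2}$)
$\left(o{\left(y \right)} + u\right) \left(-3542 + \left(463 - 1159\right)\right) = \left(4 \left(-15\right)^{2} + 1726\right) \left(-3542 + \left(463 - 1159\right)\right) = \left(4 \cdot 225 + 1726\right) \left(-3542 - 696\right) = \left(900 + 1726\right) \left(-4238\right) = 2626 \left(-4238\right) = -11128988$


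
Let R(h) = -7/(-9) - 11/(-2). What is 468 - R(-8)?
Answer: 8311/18 ≈ 461.72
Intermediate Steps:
R(h) = 113/18 (R(h) = -7*(-⅑) - 11*(-½) = 7/9 + 11/2 = 113/18)
468 - R(-8) = 468 - 1*113/18 = 468 - 113/18 = 8311/18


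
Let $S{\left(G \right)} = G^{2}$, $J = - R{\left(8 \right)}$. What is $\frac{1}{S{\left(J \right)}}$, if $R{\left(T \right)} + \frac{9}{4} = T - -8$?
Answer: $\frac{16}{3025} \approx 0.0052893$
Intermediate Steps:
$R{\left(T \right)} = \frac{23}{4} + T$ ($R{\left(T \right)} = - \frac{9}{4} + \left(T - -8\right) = - \frac{9}{4} + \left(T + 8\right) = - \frac{9}{4} + \left(8 + T\right) = \frac{23}{4} + T$)
$J = - \frac{55}{4}$ ($J = - (\frac{23}{4} + 8) = \left(-1\right) \frac{55}{4} = - \frac{55}{4} \approx -13.75$)
$\frac{1}{S{\left(J \right)}} = \frac{1}{\left(- \frac{55}{4}\right)^{2}} = \frac{1}{\frac{3025}{16}} = \frac{16}{3025}$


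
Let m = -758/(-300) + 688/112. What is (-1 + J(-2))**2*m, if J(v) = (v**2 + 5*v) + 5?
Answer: 18206/525 ≈ 34.678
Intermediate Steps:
J(v) = 5 + v**2 + 5*v
m = 9103/1050 (m = -758*(-1/300) + 688*(1/112) = 379/150 + 43/7 = 9103/1050 ≈ 8.6695)
(-1 + J(-2))**2*m = (-1 + (5 + (-2)**2 + 5*(-2)))**2*(9103/1050) = (-1 + (5 + 4 - 10))**2*(9103/1050) = (-1 - 1)**2*(9103/1050) = (-2)**2*(9103/1050) = 4*(9103/1050) = 18206/525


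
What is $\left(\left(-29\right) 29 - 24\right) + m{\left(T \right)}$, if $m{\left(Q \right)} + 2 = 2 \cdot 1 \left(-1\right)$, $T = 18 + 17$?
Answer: $-869$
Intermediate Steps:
$T = 35$
$m{\left(Q \right)} = -4$ ($m{\left(Q \right)} = -2 + 2 \cdot 1 \left(-1\right) = -2 + 2 \left(-1\right) = -2 - 2 = -4$)
$\left(\left(-29\right) 29 - 24\right) + m{\left(T \right)} = \left(\left(-29\right) 29 - 24\right) - 4 = \left(-841 - 24\right) - 4 = -865 - 4 = -869$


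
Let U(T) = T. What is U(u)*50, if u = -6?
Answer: -300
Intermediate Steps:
U(u)*50 = -6*50 = -300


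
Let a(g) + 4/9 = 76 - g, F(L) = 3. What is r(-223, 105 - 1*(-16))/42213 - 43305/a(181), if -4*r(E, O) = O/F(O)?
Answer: 197427553391/480721644 ≈ 410.69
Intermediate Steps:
a(g) = 680/9 - g (a(g) = -4/9 + (76 - g) = 680/9 - g)
r(E, O) = -O/12 (r(E, O) = -O/(4*3) = -O/12)
r(-223, 105 - 1*(-16))/42213 - 43305/a(181) = -(105 - 1*(-16))/12/42213 - 43305/(680/9 - 1*181) = -(105 + 16)/12*(1/42213) - 43305/(680/9 - 181) = -1/12*121*(1/42213) - 43305/(-949/9) = -121/12*1/42213 - 43305*(-9/949) = -121/506556 + 389745/949 = 197427553391/480721644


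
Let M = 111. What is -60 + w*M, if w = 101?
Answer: 11151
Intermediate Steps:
-60 + w*M = -60 + 101*111 = -60 + 11211 = 11151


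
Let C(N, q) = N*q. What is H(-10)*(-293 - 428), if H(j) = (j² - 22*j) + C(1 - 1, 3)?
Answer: -230720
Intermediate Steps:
H(j) = j² - 22*j (H(j) = (j² - 22*j) + (1 - 1)*3 = (j² - 22*j) + 0*3 = (j² - 22*j) + 0 = j² - 22*j)
H(-10)*(-293 - 428) = (-10*(-22 - 10))*(-293 - 428) = -10*(-32)*(-721) = 320*(-721) = -230720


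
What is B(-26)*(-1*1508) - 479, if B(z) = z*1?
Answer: 38729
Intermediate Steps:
B(z) = z
B(-26)*(-1*1508) - 479 = -(-26)*1508 - 479 = -26*(-1508) - 479 = 39208 - 479 = 38729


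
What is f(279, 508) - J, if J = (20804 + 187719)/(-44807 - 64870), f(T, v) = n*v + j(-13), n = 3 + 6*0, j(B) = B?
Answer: 165930470/109677 ≈ 1512.9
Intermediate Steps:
n = 3 (n = 3 + 0 = 3)
f(T, v) = -13 + 3*v (f(T, v) = 3*v - 13 = -13 + 3*v)
J = -208523/109677 (J = 208523/(-109677) = 208523*(-1/109677) = -208523/109677 ≈ -1.9012)
f(279, 508) - J = (-13 + 3*508) - 1*(-208523/109677) = (-13 + 1524) + 208523/109677 = 1511 + 208523/109677 = 165930470/109677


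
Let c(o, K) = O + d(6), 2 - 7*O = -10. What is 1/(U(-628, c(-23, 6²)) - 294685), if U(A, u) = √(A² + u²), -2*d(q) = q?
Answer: -14439565/4255103887128 - 7*√19324897/4255103887128 ≈ -3.4007e-6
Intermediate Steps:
O = 12/7 (O = 2/7 - ⅐*(-10) = 2/7 + 10/7 = 12/7 ≈ 1.7143)
d(q) = -q/2
c(o, K) = -9/7 (c(o, K) = 12/7 - ½*6 = 12/7 - 3 = -9/7)
1/(U(-628, c(-23, 6²)) - 294685) = 1/(√((-628)² + (-9/7)²) - 294685) = 1/(√(394384 + 81/49) - 294685) = 1/(√(19324897/49) - 294685) = 1/(√19324897/7 - 294685) = 1/(-294685 + √19324897/7)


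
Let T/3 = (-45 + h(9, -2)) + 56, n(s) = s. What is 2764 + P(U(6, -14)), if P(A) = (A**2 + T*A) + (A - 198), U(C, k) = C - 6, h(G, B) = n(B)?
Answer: 2566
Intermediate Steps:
h(G, B) = B
U(C, k) = -6 + C
T = 27 (T = 3*((-45 - 2) + 56) = 3*(-47 + 56) = 3*9 = 27)
P(A) = -198 + A**2 + 28*A (P(A) = (A**2 + 27*A) + (A - 198) = (A**2 + 27*A) + (-198 + A) = -198 + A**2 + 28*A)
2764 + P(U(6, -14)) = 2764 + (-198 + (-6 + 6)**2 + 28*(-6 + 6)) = 2764 + (-198 + 0**2 + 28*0) = 2764 + (-198 + 0 + 0) = 2764 - 198 = 2566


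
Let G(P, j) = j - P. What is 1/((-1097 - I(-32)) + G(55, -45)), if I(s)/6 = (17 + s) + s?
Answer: -1/915 ≈ -0.0010929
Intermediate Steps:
I(s) = 102 + 12*s (I(s) = 6*((17 + s) + s) = 6*(17 + 2*s) = 102 + 12*s)
1/((-1097 - I(-32)) + G(55, -45)) = 1/((-1097 - (102 + 12*(-32))) + (-45 - 1*55)) = 1/((-1097 - (102 - 384)) + (-45 - 55)) = 1/((-1097 - 1*(-282)) - 100) = 1/((-1097 + 282) - 100) = 1/(-815 - 100) = 1/(-915) = -1/915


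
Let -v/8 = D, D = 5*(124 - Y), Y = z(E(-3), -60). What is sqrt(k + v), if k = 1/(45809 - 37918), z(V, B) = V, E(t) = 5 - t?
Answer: I*sqrt(288922959949)/7891 ≈ 68.118*I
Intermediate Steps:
Y = 8 (Y = 5 - 1*(-3) = 5 + 3 = 8)
D = 580 (D = 5*(124 - 1*8) = 5*(124 - 8) = 5*116 = 580)
v = -4640 (v = -8*580 = -4640)
k = 1/7891 ≈ 0.00012673
sqrt(k + v) = sqrt(1/7891 - 4640) = sqrt(-36614239/7891) = I*sqrt(288922959949)/7891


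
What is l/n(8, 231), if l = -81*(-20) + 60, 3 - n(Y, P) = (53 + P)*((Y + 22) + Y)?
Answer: -1680/10789 ≈ -0.15571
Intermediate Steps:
n(Y, P) = 3 - (22 + 2*Y)*(53 + P) (n(Y, P) = 3 - (53 + P)*((Y + 22) + Y) = 3 - (53 + P)*((22 + Y) + Y) = 3 - (53 + P)*(22 + 2*Y) = 3 - (22 + 2*Y)*(53 + P))
l = 1680 (l = 1620 + 60 = 1680)
l/n(8, 231) = 1680/(-1163 - 106*8 - 22*231 - 2*231*8) = 1680/(-1163 - 848 - 5082 - 3696) = 1680/(-10789) = 1680*(-1/10789) = -1680/10789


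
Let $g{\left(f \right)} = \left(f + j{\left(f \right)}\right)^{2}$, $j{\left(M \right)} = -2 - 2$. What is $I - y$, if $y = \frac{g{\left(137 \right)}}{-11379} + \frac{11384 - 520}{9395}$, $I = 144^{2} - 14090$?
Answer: $\frac{710537882129}{106905705} \approx 6646.4$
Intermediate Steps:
$j{\left(M \right)} = -4$
$I = 6646$ ($I = 20736 - 14090 = 6646$)
$g{\left(f \right)} = \left(-4 + f\right)^{2}$ ($g{\left(f \right)} = \left(f - 4\right)^{2} = \left(-4 + f\right)^{2}$)
$y = - \frac{42566699}{106905705}$ ($y = \frac{\left(-4 + 137\right)^{2}}{-11379} + \frac{11384 - 520}{9395} = 133^{2} \left(- \frac{1}{11379}\right) + 10864 \cdot \frac{1}{9395} = 17689 \left(- \frac{1}{11379}\right) + \frac{10864}{9395} = - \frac{17689}{11379} + \frac{10864}{9395} = - \frac{42566699}{106905705} \approx -0.39817$)
$I - y = 6646 - - \frac{42566699}{106905705} = 6646 + \frac{42566699}{106905705} = \frac{710537882129}{106905705}$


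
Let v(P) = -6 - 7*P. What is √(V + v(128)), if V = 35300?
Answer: 21*√78 ≈ 185.47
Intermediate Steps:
√(V + v(128)) = √(35300 + (-6 - 7*128)) = √(35300 + (-6 - 896)) = √(35300 - 902) = √34398 = 21*√78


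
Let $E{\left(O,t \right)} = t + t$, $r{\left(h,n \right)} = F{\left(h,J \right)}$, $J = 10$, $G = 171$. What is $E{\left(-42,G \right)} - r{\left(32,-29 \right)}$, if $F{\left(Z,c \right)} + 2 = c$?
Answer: $334$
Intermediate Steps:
$F{\left(Z,c \right)} = -2 + c$
$r{\left(h,n \right)} = 8$ ($r{\left(h,n \right)} = -2 + 10 = 8$)
$E{\left(O,t \right)} = 2 t$
$E{\left(-42,G \right)} - r{\left(32,-29 \right)} = 2 \cdot 171 - 8 = 342 - 8 = 334$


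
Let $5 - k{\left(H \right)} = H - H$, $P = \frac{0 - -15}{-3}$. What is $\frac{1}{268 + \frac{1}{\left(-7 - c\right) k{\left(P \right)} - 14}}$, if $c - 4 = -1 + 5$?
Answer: $\frac{89}{23851} \approx 0.0037315$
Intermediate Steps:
$c = 8$ ($c = 4 + \left(-1 + 5\right) = 4 + 4 = 8$)
$P = -5$ ($P = \left(0 + 15\right) \left(- \frac{1}{3}\right) = 15 \left(- \frac{1}{3}\right) = -5$)
$k{\left(H \right)} = 5$ ($k{\left(H \right)} = 5 - \left(H - H\right) = 5 - 0 = 5 + 0 = 5$)
$\frac{1}{268 + \frac{1}{\left(-7 - c\right) k{\left(P \right)} - 14}} = \frac{1}{268 + \frac{1}{\left(-7 - 8\right) 5 - 14}} = \frac{1}{268 + \frac{1}{\left(-15\right) 5 - 14}} = \frac{1}{268 + \frac{1}{-75 - 14}} = \frac{1}{268 + \frac{1}{-89}} = \frac{1}{268 - \frac{1}{89}} = \frac{1}{\frac{23851}{89}} = \frac{89}{23851}$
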